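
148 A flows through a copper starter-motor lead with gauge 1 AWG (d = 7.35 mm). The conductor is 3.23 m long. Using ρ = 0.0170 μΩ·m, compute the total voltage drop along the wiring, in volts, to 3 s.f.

ρ = 0.0170 μΩ·m = 1.70×10^-8 Ω·m
A = π(7.35/2 mm)² = π(3.6750e-03 m)² = 4.243e-05 m²
R = ρL/A = (1.70×10^-8)(3.23)/(4.243e-05) = 0.001294 Ω
V = IR = 148 × 0.001294 = 0.192 V

0.192 V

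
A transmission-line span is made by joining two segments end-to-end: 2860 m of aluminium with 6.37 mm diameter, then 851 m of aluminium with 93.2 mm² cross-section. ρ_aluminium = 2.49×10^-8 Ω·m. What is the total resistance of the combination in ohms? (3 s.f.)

2.46 Ω

Segment 1: A = π(d/2)² = π(3.1850e-03 m)² = 3.187e-05 m²
R₁ = ρL/A = (2.49×10^-8)(2860)/(3.187e-05) = 2.235 Ω
Segment 2: A = 93.2 mm² = 9.320e-05 m²
R₂ = (2.49×10^-8)(851)/(9.320e-05) = 0.2274 Ω
R = R₁ + R₂ = 2.46 Ω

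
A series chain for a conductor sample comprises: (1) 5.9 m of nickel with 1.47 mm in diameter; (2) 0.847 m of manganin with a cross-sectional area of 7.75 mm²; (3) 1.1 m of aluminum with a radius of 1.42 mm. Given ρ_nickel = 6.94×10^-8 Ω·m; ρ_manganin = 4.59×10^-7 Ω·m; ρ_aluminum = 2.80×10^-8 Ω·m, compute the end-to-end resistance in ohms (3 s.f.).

0.296 Ω

Seg 1: A = π(d/2)² = π(7.3500e-04 m)² = 1.697e-06 m²
R_1 = (6.94×10^-8)(5.9)/(1.697e-06) = 0.2413 Ω
Seg 2: A = 7.75 mm² = 7.750e-06 m²
R_2 = (4.59×10^-7)(0.847)/(7.750e-06) = 0.05016 Ω
Seg 3: A = πr² = π(1.4200e-03 m)² = 6.335e-06 m²
R_3 = (2.80×10^-8)(1.1)/(6.335e-06) = 0.004862 Ω
R_total = R_1 + R_2 + R_3 = 0.296 Ω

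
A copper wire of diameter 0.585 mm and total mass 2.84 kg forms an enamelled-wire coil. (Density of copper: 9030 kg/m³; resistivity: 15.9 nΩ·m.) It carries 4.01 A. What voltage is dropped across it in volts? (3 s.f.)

278 V

ρ = 15.9 nΩ·m = 1.59×10^-8 Ω·m
A = π(d/2)² = π(2.9250e-04 m)² = 2.6878e-07 m²
L = m/(density·A) = 2.84/(9030×2.6878e-07) = 1170 m
R = ρL/A = (1.59×10^-8)(1170)/(2.6878e-07) = 69.22 Ω
V = IR = 4.01 × 69.22 = 278 V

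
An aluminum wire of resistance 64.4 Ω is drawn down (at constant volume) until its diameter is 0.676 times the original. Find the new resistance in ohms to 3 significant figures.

Volume constant ⇒ L' = L/r² with r = 0.676. R' = ρL'/A' = ρ(L/r²)/(πr²d₀²/4) = R/r⁴.
R' = 4.789 × 64.4 = 308 Ω

308 Ω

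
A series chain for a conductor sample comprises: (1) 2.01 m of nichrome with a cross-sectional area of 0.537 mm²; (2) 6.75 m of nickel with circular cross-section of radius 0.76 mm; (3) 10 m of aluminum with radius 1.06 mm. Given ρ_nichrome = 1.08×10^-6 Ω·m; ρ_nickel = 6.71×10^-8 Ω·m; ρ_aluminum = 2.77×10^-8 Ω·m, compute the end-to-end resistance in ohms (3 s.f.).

4.37 Ω

Seg 1: A = 0.537 mm² = 5.370e-07 m²
R_1 = (1.08×10^-6)(2.01)/(5.370e-07) = 4.042 Ω
Seg 2: A = πr² = π(7.6000e-04 m)² = 1.815e-06 m²
R_2 = (6.71×10^-8)(6.75)/(1.815e-06) = 0.2496 Ω
Seg 3: A = πr² = π(1.0600e-03 m)² = 3.530e-06 m²
R_3 = (2.77×10^-8)(10)/(3.530e-06) = 0.07847 Ω
R_total = R_1 + R_2 + R_3 = 4.37 Ω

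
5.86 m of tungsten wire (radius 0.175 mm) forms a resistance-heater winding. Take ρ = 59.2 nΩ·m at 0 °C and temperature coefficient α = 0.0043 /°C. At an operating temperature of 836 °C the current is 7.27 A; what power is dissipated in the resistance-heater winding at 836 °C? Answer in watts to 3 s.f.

876 W

ρ = 59.2 nΩ·m = 5.92×10^-8 Ω·m
A = πr² = π(1.7500e-04 m)² = 9.621e-08 m²
R₍0₎ = ρL/A = (5.92×10^-8)(5.86)/(9.621e-08) = 3.606 Ω
R₍836₎ = R₍0₎(1 + αΔT) = 3.606 × (1 + 0.0043×836) = 16.57 Ω
P = I²R = (7.27)² × 16.57 = 876 W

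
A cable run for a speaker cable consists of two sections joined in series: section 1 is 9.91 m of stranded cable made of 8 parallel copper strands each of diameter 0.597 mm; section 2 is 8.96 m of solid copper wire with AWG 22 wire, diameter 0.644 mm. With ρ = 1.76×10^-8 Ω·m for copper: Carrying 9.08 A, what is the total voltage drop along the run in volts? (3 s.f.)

Section 1: A_strand = π(2.9850e-04)² = 2.799e-07 m²; R₁ = ρL/(N·A_s) = (1.76×10^-8)(9.91)/(8×2.799e-07) = 0.07789 Ω
Section 2: A = π(0.644/2 mm)² = π(3.2200e-04 m)² = 3.257e-07 m²
R₂ = (1.76×10^-8)(8.96)/(3.257e-07) = 0.4841 Ω
R = R₁ + R₂ = 0.562 Ω
V = IR = 9.08 × 0.562 = 5.10 V

5.10 V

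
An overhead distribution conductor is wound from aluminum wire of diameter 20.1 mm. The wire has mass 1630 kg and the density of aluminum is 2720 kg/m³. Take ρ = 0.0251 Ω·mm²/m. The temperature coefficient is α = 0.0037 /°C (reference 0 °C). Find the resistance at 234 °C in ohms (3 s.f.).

0.279 Ω

ρ = 0.0251 Ω·mm²/m = 2.51×10^-8 Ω·m
A = π(d/2)² = π(1.0050e-02 m)² = 3.1731e-04 m²
L = m/(density·A) = 1630/(2720×3.1731e-04) = 1889 m
R = ρL/A = (2.51×10^-8)(1889)/(3.1731e-04) = 0.1494 Ω
R(234 °C) = 0.1494 × (1 + 0.0037×234) = 0.279 Ω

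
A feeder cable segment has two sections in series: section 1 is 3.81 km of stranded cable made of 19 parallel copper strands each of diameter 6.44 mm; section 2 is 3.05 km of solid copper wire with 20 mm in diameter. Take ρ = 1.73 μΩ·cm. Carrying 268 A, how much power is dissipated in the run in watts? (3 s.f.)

19700 W

ρ = 1.73 μΩ·cm = 1.73×10^-8 Ω·m
Section 1: A_strand = π(3.2200e-03)² = 3.257e-05 m²; R₁ = ρL/(N·A_s) = (1.73×10^-8)(3810)/(19×3.257e-05) = 0.1065 Ω
Section 2: A = π(d/2)² = π(1.0000e-02 m)² = 3.142e-04 m²
R₂ = (1.73×10^-8)(3050)/(3.142e-04) = 0.168 Ω
R = R₁ + R₂ = 0.2745 Ω
P = I²R = (268)² × 0.2745 = 19700 W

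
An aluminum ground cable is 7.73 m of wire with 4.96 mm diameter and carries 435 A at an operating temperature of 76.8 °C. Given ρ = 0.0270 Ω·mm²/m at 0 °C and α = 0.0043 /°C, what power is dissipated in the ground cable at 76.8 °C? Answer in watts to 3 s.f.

ρ = 0.0270 Ω·mm²/m = 2.70×10^-8 Ω·m
A = π(d/2)² = π(2.4800e-03 m)² = 1.932e-05 m²
R₍0₎ = ρL/A = (2.70×10^-8)(7.73)/(1.932e-05) = 0.0108 Ω
R₍76.8₎ = R₍0₎(1 + αΔT) = 0.0108 × (1 + 0.0043×76.8) = 0.01437 Ω
P = I²R = (435)² × 0.01437 = 2720 W

2720 W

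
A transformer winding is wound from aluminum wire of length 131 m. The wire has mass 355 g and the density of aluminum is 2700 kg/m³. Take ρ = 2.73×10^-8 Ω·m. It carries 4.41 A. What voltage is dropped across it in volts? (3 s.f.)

15.7 V

A = m/(density·L) = 0.355/(2700×131) = 1.0037e-06 m²
R = ρL/A = (2.73×10^-8)(131)/(1.0037e-06) = 3.563 Ω
V = IR = 4.41 × 3.563 = 15.7 V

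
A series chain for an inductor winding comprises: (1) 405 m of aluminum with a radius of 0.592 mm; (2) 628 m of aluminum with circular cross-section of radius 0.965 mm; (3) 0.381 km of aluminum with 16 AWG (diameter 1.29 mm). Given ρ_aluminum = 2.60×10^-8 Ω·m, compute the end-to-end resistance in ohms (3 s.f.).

22.7 Ω

Seg 1: A = πr² = π(5.9200e-04 m)² = 1.101e-06 m²
R_1 = (2.60×10^-8)(405)/(1.101e-06) = 9.564 Ω
Seg 2: A = πr² = π(9.6500e-04 m)² = 2.926e-06 m²
R_2 = (2.60×10^-8)(628)/(2.926e-06) = 5.581 Ω
Seg 3: A = π(1.29/2 mm)² = π(6.4500e-04 m)² = 1.307e-06 m²
R_3 = (2.60×10^-8)(381)/(1.307e-06) = 7.579 Ω
R_total = R_1 + R_2 + R_3 = 22.7 Ω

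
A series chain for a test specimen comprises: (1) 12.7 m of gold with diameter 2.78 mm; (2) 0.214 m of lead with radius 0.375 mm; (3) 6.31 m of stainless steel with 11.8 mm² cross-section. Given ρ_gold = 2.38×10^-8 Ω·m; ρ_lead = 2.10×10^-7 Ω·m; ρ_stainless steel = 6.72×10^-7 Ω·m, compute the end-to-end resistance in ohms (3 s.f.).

0.511 Ω

Seg 1: A = π(d/2)² = π(1.3900e-03 m)² = 6.070e-06 m²
R_1 = (2.38×10^-8)(12.7)/(6.070e-06) = 0.0498 Ω
Seg 2: A = πr² = π(3.7500e-04 m)² = 4.418e-07 m²
R_2 = (2.10×10^-7)(0.214)/(4.418e-07) = 0.1017 Ω
Seg 3: A = 11.8 mm² = 1.180e-05 m²
R_3 = (6.72×10^-7)(6.31)/(1.180e-05) = 0.3593 Ω
R_total = R_1 + R_2 + R_3 = 0.511 Ω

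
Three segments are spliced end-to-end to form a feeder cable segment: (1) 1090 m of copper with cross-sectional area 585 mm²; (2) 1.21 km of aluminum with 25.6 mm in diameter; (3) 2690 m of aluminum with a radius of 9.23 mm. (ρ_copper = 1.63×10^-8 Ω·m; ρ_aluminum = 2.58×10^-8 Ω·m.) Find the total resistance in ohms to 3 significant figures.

Seg 1: A = 585 mm² = 5.850e-04 m²
R_1 = (1.63×10^-8)(1090)/(5.850e-04) = 0.03037 Ω
Seg 2: A = π(d/2)² = π(1.2800e-02 m)² = 5.147e-04 m²
R_2 = (2.58×10^-8)(1210)/(5.147e-04) = 0.06065 Ω
Seg 3: A = πr² = π(9.2300e-03 m)² = 2.676e-04 m²
R_3 = (2.58×10^-8)(2690)/(2.676e-04) = 0.2593 Ω
R_total = R_1 + R_2 + R_3 = 0.350 Ω

0.350 Ω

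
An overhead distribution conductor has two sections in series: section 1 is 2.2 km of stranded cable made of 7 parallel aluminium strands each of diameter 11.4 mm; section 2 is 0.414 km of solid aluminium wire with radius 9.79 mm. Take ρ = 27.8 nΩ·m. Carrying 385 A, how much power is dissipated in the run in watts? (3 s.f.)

ρ = 27.8 nΩ·m = 2.78×10^-8 Ω·m
Section 1: A_strand = π(5.7000e-03)² = 1.021e-04 m²; R₁ = ρL/(N·A_s) = (2.78×10^-8)(2200)/(7×1.021e-04) = 0.0856 Ω
Section 2: A = πr² = π(9.7900e-03 m)² = 3.011e-04 m²
R₂ = (2.78×10^-8)(414)/(3.011e-04) = 0.03822 Ω
R = R₁ + R₂ = 0.1238 Ω
P = I²R = (385)² × 0.1238 = 18400 W

18400 W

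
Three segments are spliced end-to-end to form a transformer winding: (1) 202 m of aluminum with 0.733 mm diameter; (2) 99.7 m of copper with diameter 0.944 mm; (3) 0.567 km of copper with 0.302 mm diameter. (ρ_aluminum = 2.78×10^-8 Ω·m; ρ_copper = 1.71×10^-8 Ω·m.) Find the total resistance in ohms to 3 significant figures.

151 Ω

Seg 1: A = π(d/2)² = π(3.6650e-04 m)² = 4.220e-07 m²
R_1 = (2.78×10^-8)(202)/(4.220e-07) = 13.31 Ω
Seg 2: A = π(d/2)² = π(4.7200e-04 m)² = 6.999e-07 m²
R_2 = (1.71×10^-8)(99.7)/(6.999e-07) = 2.436 Ω
Seg 3: A = π(d/2)² = π(1.5100e-04 m)² = 7.163e-08 m²
R_3 = (1.71×10^-8)(567)/(7.163e-08) = 135.4 Ω
R_total = R_1 + R_2 + R_3 = 151 Ω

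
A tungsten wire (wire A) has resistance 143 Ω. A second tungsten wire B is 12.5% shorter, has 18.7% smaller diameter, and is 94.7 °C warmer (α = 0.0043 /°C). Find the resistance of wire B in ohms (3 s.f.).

266 Ω

R ∝ ρL/d² with ρ ∝ (1+αΔT), so R_B/R_A = (1 − 12.5/100) × (1 − 18.7/100)⁻² × (1 + 0.0043×94.7)
= 0.875 × 1.513 × 1.407 = 1.863
R_B = 1.863 × 143 = 266 Ω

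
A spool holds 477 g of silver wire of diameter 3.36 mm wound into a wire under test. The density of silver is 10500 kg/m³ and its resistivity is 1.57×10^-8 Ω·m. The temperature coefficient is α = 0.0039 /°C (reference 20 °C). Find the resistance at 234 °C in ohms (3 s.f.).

0.0166 Ω

A = π(d/2)² = π(1.6800e-03 m)² = 8.8668e-06 m²
L = m/(density·A) = 0.477/(10500×8.8668e-06) = 5.123 m
R = ρL/A = (1.57×10^-8)(5.123)/(8.8668e-06) = 0.009072 Ω
R(234 °C) = 0.009072 × (1 + 0.0039×214) = 0.0166 Ω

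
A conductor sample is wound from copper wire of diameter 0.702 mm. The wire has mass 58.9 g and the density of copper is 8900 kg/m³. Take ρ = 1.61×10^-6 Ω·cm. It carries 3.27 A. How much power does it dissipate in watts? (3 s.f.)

7.61 W

ρ = 1.61×10^-6 Ω·cm = 1.61×10^-8 Ω·m
A = π(d/2)² = π(3.5100e-04 m)² = 3.8705e-07 m²
L = m/(density·A) = 0.0589/(8900×3.8705e-07) = 17.1 m
R = ρL/A = (1.61×10^-8)(17.1)/(3.8705e-07) = 0.7113 Ω
P = I²R = (3.27)² × 0.7113 = 7.61 W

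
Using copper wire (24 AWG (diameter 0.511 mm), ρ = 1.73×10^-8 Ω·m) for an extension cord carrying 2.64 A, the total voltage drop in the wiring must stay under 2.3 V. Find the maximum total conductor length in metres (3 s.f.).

10.3 m

A = π(0.511/2 mm)² = π(2.5550e-04 m)² = 2.051e-07 m²
L_max = V_max·A/(1·ρI) = (2.3)(2.051e-07)/(1.73×10^-8×2.64) = 10.3 m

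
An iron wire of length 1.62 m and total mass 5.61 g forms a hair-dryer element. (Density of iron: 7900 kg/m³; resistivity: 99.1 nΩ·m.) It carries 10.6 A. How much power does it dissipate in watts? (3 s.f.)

ρ = 99.1 nΩ·m = 9.91×10^-8 Ω·m
A = m/(density·L) = 0.00561/(7900×1.62) = 4.3835e-07 m²
R = ρL/A = (9.91×10^-8)(1.62)/(4.3835e-07) = 0.3662 Ω
P = I²R = (10.6)² × 0.3662 = 41.2 W

41.2 W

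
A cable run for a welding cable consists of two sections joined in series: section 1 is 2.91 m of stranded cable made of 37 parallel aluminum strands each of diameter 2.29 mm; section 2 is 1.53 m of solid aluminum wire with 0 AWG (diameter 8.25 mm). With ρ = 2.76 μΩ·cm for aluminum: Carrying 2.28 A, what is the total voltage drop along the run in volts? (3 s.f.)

ρ = 2.76 μΩ·cm = 2.76×10^-8 Ω·m
Section 1: A_strand = π(1.1450e-03)² = 4.119e-06 m²; R₁ = ρL/(N·A_s) = (2.76×10^-8)(2.91)/(37×4.119e-06) = 5.270×10^-4 Ω
Section 2: A = π(8.25/2 mm)² = π(4.1250e-03 m)² = 5.346e-05 m²
R₂ = (2.76×10^-8)(1.53)/(5.346e-05) = 7.900×10^-4 Ω
R = R₁ + R₂ = 0.001317 Ω
V = IR = 2.28 × 0.001317 = 0.00300 V

0.00300 V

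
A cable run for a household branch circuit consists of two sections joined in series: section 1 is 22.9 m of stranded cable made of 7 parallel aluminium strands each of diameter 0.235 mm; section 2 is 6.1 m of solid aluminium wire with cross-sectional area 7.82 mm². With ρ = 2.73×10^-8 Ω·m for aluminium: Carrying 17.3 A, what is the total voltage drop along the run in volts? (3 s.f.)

36.0 V

Section 1: A_strand = π(1.1750e-04)² = 4.337e-08 m²; R₁ = ρL/(N·A_s) = (2.73×10^-8)(22.9)/(7×4.337e-08) = 2.059 Ω
Section 2: A = 7.82 mm² = 7.820e-06 m²
R₂ = (2.73×10^-8)(6.1)/(7.820e-06) = 0.0213 Ω
R = R₁ + R₂ = 2.08 Ω
V = IR = 17.3 × 2.08 = 36.0 V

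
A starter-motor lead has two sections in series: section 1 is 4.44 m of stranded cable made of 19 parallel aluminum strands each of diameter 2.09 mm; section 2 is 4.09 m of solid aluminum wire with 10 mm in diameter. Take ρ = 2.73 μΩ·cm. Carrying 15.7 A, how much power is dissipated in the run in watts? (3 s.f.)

ρ = 2.73 μΩ·cm = 2.73×10^-8 Ω·m
Section 1: A_strand = π(1.0450e-03)² = 3.431e-06 m²; R₁ = ρL/(N·A_s) = (2.73×10^-8)(4.44)/(19×3.431e-06) = 0.00186 Ω
Section 2: A = π(d/2)² = π(5.0000e-03 m)² = 7.854e-05 m²
R₂ = (2.73×10^-8)(4.09)/(7.854e-05) = 0.001422 Ω
R = R₁ + R₂ = 0.003281 Ω
P = I²R = (15.7)² × 0.003281 = 0.809 W

0.809 W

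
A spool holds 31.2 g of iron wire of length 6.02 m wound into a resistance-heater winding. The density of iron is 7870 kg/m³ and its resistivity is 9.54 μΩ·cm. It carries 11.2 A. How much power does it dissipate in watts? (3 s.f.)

ρ = 9.54 μΩ·cm = 9.54×10^-8 Ω·m
A = m/(density·L) = 0.0312/(7870×6.02) = 6.5854e-07 m²
R = ρL/A = (9.54×10^-8)(6.02)/(6.5854e-07) = 0.8721 Ω
P = I²R = (11.2)² × 0.8721 = 109 W

109 W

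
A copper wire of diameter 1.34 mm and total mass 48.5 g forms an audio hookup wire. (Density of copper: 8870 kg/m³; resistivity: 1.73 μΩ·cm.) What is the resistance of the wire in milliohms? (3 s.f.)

47.6 mΩ

ρ = 1.73 μΩ·cm = 1.73×10^-8 Ω·m
A = π(d/2)² = π(6.7000e-04 m)² = 1.4103e-06 m²
L = m/(density·A) = 0.0485/(8870×1.4103e-06) = 3.877 m
R = ρL/A = (1.73×10^-8)(3.877)/(1.4103e-06) = 47.6 mΩ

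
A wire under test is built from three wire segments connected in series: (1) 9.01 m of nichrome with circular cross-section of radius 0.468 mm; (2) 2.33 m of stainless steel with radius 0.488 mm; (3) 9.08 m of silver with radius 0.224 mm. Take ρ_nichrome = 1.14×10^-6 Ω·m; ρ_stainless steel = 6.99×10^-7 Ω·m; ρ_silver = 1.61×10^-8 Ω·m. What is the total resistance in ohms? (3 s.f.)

18.0 Ω

Seg 1: A = πr² = π(4.6800e-04 m)² = 6.881e-07 m²
R_1 = (1.14×10^-6)(9.01)/(6.881e-07) = 14.93 Ω
Seg 2: A = πr² = π(4.8800e-04 m)² = 7.482e-07 m²
R_2 = (6.99×10^-7)(2.33)/(7.482e-07) = 2.177 Ω
Seg 3: A = πr² = π(2.2400e-04 m)² = 1.576e-07 m²
R_3 = (1.61×10^-8)(9.08)/(1.576e-07) = 0.9274 Ω
R_total = R_1 + R_2 + R_3 = 18.0 Ω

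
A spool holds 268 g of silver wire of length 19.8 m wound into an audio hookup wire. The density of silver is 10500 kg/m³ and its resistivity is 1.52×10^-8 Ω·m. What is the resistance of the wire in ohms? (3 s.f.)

A = m/(density·L) = 0.268/(10500×19.8) = 1.2891e-06 m²
R = ρL/A = (1.52×10^-8)(19.8)/(1.2891e-06) = 0.233 Ω

0.233 Ω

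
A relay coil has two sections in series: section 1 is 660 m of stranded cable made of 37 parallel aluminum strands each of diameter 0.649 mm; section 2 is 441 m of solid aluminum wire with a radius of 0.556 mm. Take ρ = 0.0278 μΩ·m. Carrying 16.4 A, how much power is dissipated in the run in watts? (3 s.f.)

3800 W

ρ = 0.0278 μΩ·m = 2.78×10^-8 Ω·m
Section 1: A_strand = π(3.2450e-04)² = 3.308e-07 m²; R₁ = ρL/(N·A_s) = (2.78×10^-8)(660)/(37×3.308e-07) = 1.499 Ω
Section 2: A = πr² = π(5.5600e-04 m)² = 9.712e-07 m²
R₂ = (2.78×10^-8)(441)/(9.712e-07) = 12.62 Ω
R = R₁ + R₂ = 14.12 Ω
P = I²R = (16.4)² × 14.12 = 3800 W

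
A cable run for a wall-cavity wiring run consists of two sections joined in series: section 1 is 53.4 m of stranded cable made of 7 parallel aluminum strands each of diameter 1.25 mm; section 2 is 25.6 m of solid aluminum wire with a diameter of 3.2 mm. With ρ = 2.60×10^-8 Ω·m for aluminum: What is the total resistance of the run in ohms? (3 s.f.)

Section 1: A_strand = π(6.2500e-04)² = 1.227e-06 m²; R₁ = ρL/(N·A_s) = (2.60×10^-8)(53.4)/(7×1.227e-06) = 0.1616 Ω
Section 2: A = π(d/2)² = π(1.6000e-03 m)² = 8.042e-06 m²
R₂ = (2.60×10^-8)(25.6)/(8.042e-06) = 0.08276 Ω
R = R₁ + R₂ = 0.244 Ω

0.244 Ω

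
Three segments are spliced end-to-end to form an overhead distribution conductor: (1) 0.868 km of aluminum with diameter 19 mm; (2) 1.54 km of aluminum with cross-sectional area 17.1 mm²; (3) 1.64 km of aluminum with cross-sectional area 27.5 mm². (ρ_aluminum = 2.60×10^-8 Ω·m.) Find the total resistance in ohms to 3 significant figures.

3.97 Ω

Seg 1: A = π(d/2)² = π(9.5000e-03 m)² = 2.835e-04 m²
R_1 = (2.60×10^-8)(868)/(2.835e-04) = 0.0796 Ω
Seg 2: A = 17.1 mm² = 1.710e-05 m²
R_2 = (2.60×10^-8)(1540)/(1.710e-05) = 2.342 Ω
Seg 3: A = 27.5 mm² = 2.750e-05 m²
R_3 = (2.60×10^-8)(1640)/(2.750e-05) = 1.551 Ω
R_total = R_1 + R_2 + R_3 = 3.97 Ω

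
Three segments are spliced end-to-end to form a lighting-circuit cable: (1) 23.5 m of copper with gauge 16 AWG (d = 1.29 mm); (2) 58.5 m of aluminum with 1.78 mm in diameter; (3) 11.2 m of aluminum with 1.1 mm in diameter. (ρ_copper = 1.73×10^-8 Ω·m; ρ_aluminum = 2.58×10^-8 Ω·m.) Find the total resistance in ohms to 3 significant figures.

Seg 1: A = π(1.29/2 mm)² = π(6.4500e-04 m)² = 1.307e-06 m²
R_1 = (1.73×10^-8)(23.5)/(1.307e-06) = 0.3111 Ω
Seg 2: A = π(d/2)² = π(8.9000e-04 m)² = 2.488e-06 m²
R_2 = (2.58×10^-8)(58.5)/(2.488e-06) = 0.6065 Ω
Seg 3: A = π(d/2)² = π(5.5000e-04 m)² = 9.503e-07 m²
R_3 = (2.58×10^-8)(11.2)/(9.503e-07) = 0.3041 Ω
R_total = R_1 + R_2 + R_3 = 1.22 Ω

1.22 Ω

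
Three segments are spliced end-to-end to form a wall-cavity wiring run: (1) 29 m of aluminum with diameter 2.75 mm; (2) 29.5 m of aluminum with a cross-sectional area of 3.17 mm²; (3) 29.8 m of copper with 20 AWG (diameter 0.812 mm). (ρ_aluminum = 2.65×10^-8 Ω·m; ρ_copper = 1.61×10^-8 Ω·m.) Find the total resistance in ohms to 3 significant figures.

Seg 1: A = π(d/2)² = π(1.3750e-03 m)² = 5.940e-06 m²
R_1 = (2.65×10^-8)(29)/(5.940e-06) = 0.1294 Ω
Seg 2: A = 3.17 mm² = 3.170e-06 m²
R_2 = (2.65×10^-8)(29.5)/(3.170e-06) = 0.2466 Ω
Seg 3: A = π(0.812/2 mm)² = π(4.0600e-04 m)² = 5.178e-07 m²
R_3 = (1.61×10^-8)(29.8)/(5.178e-07) = 0.9265 Ω
R_total = R_1 + R_2 + R_3 = 1.30 Ω

1.30 Ω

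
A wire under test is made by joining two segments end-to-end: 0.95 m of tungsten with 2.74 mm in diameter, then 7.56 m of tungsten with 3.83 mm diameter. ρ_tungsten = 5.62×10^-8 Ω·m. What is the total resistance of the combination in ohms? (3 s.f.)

0.0459 Ω

Segment 1: A = π(d/2)² = π(1.3700e-03 m)² = 5.896e-06 m²
R₁ = ρL/A = (5.62×10^-8)(0.95)/(5.896e-06) = 0.009055 Ω
Segment 2: A = π(d/2)² = π(1.9150e-03 m)² = 1.152e-05 m²
R₂ = (5.62×10^-8)(7.56)/(1.152e-05) = 0.03688 Ω
R = R₁ + R₂ = 0.0459 Ω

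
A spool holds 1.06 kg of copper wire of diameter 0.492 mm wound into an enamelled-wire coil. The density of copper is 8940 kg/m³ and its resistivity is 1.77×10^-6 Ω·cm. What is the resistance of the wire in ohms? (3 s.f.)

58.1 Ω

ρ = 1.77×10^-6 Ω·cm = 1.77×10^-8 Ω·m
A = π(d/2)² = π(2.4600e-04 m)² = 1.9012e-07 m²
L = m/(density·A) = 1.06/(8940×1.9012e-07) = 623.7 m
R = ρL/A = (1.77×10^-8)(623.7)/(1.9012e-07) = 58.1 Ω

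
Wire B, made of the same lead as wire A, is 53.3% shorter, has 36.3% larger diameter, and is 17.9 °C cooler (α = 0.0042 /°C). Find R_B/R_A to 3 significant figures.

R ∝ ρL/d² with ρ ∝ (1+αΔT), so R_B/R_A = (1 − 53.3/100) × (1 + 36.3/100)⁻² × (1 − 0.0042×17.9)
= 0.467 × 0.5383 × 0.9248 = 0.232

0.232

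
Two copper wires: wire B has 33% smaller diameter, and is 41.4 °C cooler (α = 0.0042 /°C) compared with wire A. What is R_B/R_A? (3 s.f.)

1.84

R ∝ ρL/d² with ρ ∝ (1+αΔT), so R_B/R_A = (1 − 33/100)⁻² × (1 − 0.0042×41.4)
= 2.228 × 0.8261 = 1.84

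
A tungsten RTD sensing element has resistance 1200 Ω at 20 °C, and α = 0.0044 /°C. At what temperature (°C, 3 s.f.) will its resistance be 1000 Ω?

-17.9 °C

R = R₀(1 + α(T − T₀)) ⇒ T = T₀ + (R/R₀ − 1)/α
T = 20 + (1000/1200 − 1)/0.0044 = 20 + (-0.1667)/0.0044 = -17.9 °C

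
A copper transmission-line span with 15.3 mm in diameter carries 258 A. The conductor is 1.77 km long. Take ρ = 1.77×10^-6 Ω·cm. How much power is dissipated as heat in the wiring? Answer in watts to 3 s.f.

ρ = 1.77×10^-6 Ω·cm = 1.77×10^-8 Ω·m
A = π(d/2)² = π(7.6500e-03 m)² = 1.839e-04 m²
R = ρL/A = (1.77×10^-8)(1770)/(1.839e-04) = 0.1704 Ω
P = I²R = (258)² × 0.1704 = 11300 W

11300 W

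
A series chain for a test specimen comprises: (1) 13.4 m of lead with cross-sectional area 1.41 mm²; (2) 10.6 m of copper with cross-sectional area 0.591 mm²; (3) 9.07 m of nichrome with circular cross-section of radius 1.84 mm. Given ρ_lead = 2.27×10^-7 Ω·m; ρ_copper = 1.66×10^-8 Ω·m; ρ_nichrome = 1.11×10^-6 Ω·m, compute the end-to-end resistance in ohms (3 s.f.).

3.40 Ω

Seg 1: A = 1.41 mm² = 1.410e-06 m²
R_1 = (2.27×10^-7)(13.4)/(1.410e-06) = 2.157 Ω
Seg 2: A = 0.591 mm² = 5.910e-07 m²
R_2 = (1.66×10^-8)(10.6)/(5.910e-07) = 0.2977 Ω
Seg 3: A = πr² = π(1.8400e-03 m)² = 1.064e-05 m²
R_3 = (1.11×10^-6)(9.07)/(1.064e-05) = 0.9466 Ω
R_total = R_1 + R_2 + R_3 = 3.40 Ω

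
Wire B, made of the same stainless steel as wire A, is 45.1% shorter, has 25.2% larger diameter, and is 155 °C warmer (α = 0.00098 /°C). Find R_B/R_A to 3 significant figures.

0.403

R ∝ ρL/d² with ρ ∝ (1+αΔT), so R_B/R_A = (1 − 45.1/100) × (1 + 25.2/100)⁻² × (1 + 0.00098×155)
= 0.549 × 0.638 × 1.152 = 0.403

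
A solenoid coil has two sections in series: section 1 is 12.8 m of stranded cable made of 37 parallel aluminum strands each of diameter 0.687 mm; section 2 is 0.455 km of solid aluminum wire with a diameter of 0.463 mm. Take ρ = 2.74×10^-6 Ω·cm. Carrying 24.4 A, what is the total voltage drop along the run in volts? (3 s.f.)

ρ = 2.74×10^-6 Ω·cm = 2.74×10^-8 Ω·m
Section 1: A_strand = π(3.4350e-04)² = 3.707e-07 m²; R₁ = ρL/(N·A_s) = (2.74×10^-8)(12.8)/(37×3.707e-07) = 0.02557 Ω
Section 2: A = π(d/2)² = π(2.3150e-04 m)² = 1.684e-07 m²
R₂ = (2.74×10^-8)(455)/(1.684e-07) = 74.05 Ω
R = R₁ + R₂ = 74.07 Ω
V = IR = 24.4 × 74.07 = 1810 V

1810 V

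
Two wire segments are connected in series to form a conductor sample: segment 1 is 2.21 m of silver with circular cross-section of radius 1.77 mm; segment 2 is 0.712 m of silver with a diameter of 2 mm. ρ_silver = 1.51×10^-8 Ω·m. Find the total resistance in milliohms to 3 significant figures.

6.81 mΩ

Segment 1: A = πr² = π(1.7700e-03 m)² = 9.842e-06 m²
R₁ = ρL/A = (1.51×10^-8)(2.21)/(9.842e-06) = 0.003391 Ω
Segment 2: A = π(d/2)² = π(1.0000e-03 m)² = 3.142e-06 m²
R₂ = (1.51×10^-8)(0.712)/(3.142e-06) = 0.003422 Ω
R = R₁ + R₂ = 6.81 mΩ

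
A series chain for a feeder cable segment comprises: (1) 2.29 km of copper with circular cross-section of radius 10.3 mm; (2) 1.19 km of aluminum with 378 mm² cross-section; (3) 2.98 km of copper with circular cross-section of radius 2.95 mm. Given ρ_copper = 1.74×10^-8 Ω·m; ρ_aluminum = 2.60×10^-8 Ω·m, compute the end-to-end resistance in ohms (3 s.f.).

2.10 Ω

Seg 1: A = πr² = π(1.0300e-02 m)² = 3.333e-04 m²
R_1 = (1.74×10^-8)(2290)/(3.333e-04) = 0.1196 Ω
Seg 2: A = 378 mm² = 3.780e-04 m²
R_2 = (2.60×10^-8)(1190)/(3.780e-04) = 0.08185 Ω
Seg 3: A = πr² = π(2.9500e-03 m)² = 2.734e-05 m²
R_3 = (1.74×10^-8)(2980)/(2.734e-05) = 1.897 Ω
R_total = R_1 + R_2 + R_3 = 2.10 Ω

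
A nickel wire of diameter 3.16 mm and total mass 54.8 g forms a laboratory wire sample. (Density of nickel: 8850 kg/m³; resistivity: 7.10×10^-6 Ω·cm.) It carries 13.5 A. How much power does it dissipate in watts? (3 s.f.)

1.30 W

ρ = 7.10×10^-6 Ω·cm = 7.10×10^-8 Ω·m
A = π(d/2)² = π(1.5800e-03 m)² = 7.8427e-06 m²
L = m/(density·A) = 0.0548/(8850×7.8427e-06) = 0.7895 m
R = ρL/A = (7.10×10^-8)(0.7895)/(7.8427e-06) = 0.007148 Ω
P = I²R = (13.5)² × 0.007148 = 1.30 W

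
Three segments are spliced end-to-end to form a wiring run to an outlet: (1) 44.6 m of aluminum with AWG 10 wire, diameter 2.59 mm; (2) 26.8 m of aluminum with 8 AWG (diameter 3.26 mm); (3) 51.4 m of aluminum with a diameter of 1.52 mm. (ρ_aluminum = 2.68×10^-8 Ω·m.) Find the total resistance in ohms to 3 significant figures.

Seg 1: A = π(2.59/2 mm)² = π(1.2950e-03 m)² = 5.269e-06 m²
R_1 = (2.68×10^-8)(44.6)/(5.269e-06) = 0.2269 Ω
Seg 2: A = π(3.26/2 mm)² = π(1.6300e-03 m)² = 8.347e-06 m²
R_2 = (2.68×10^-8)(26.8)/(8.347e-06) = 0.08605 Ω
Seg 3: A = π(d/2)² = π(7.6000e-04 m)² = 1.815e-06 m²
R_3 = (2.68×10^-8)(51.4)/(1.815e-06) = 0.7591 Ω
R_total = R_1 + R_2 + R_3 = 1.07 Ω

1.07 Ω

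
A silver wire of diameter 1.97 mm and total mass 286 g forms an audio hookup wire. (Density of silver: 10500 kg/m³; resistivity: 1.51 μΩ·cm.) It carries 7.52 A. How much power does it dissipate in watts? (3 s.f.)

2.50 W

ρ = 1.51 μΩ·cm = 1.51×10^-8 Ω·m
A = π(d/2)² = π(9.8500e-04 m)² = 3.0481e-06 m²
L = m/(density·A) = 0.286/(10500×3.0481e-06) = 8.936 m
R = ρL/A = (1.51×10^-8)(8.936)/(3.0481e-06) = 0.04427 Ω
P = I²R = (7.52)² × 0.04427 = 2.50 W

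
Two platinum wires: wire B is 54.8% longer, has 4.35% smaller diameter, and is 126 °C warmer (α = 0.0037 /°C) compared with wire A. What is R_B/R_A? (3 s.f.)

2.48

R ∝ ρL/d² with ρ ∝ (1+αΔT), so R_B/R_A = (1 + 54.8/100) × (1 − 4.35/100)⁻² × (1 + 0.0037×126)
= 1.548 × 1.093 × 1.466 = 2.48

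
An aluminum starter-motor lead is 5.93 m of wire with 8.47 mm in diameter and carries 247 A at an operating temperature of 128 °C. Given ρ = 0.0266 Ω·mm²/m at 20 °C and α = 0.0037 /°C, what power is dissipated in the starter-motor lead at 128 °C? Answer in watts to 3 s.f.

239 W

ρ = 0.0266 Ω·mm²/m = 2.66×10^-8 Ω·m
A = π(d/2)² = π(4.2350e-03 m)² = 5.635e-05 m²
R₍20₎ = ρL/A = (2.66×10^-8)(5.93)/(5.635e-05) = 0.002799 Ω
R₍128₎ = R₍20₎(1 + αΔT) = 0.002799 × (1 + 0.0037×108) = 0.003918 Ω
P = I²R = (247)² × 0.003918 = 239 W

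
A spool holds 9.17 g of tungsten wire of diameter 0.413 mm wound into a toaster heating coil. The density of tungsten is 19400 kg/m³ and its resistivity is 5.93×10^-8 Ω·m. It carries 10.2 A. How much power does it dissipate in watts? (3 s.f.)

162 W

A = π(d/2)² = π(2.0650e-04 m)² = 1.3396e-07 m²
L = m/(density·A) = 0.00917/(19400×1.3396e-07) = 3.528 m
R = ρL/A = (5.93×10^-8)(3.528)/(1.3396e-07) = 1.562 Ω
P = I²R = (10.2)² × 1.562 = 162 W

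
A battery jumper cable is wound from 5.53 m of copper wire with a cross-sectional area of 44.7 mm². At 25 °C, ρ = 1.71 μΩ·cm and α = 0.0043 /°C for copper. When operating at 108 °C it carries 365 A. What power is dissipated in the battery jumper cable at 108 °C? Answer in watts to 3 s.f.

382 W

ρ = 1.71 μΩ·cm = 1.71×10^-8 Ω·m
A = 44.7 mm² = 4.470e-05 m²
R₍25₎ = ρL/A = (1.71×10^-8)(5.53)/(4.470e-05) = 0.002116 Ω
R₍108₎ = R₍25₎(1 + αΔT) = 0.002116 × (1 + 0.0043×83) = 0.002871 Ω
P = I²R = (365)² × 0.002871 = 382 W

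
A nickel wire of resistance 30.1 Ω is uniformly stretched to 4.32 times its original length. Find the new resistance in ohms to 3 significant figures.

562 Ω

Volume constant ⇒ A' = A/k with k = 4.32. R' = ρ(kL)/(A/k) = k²R.
R' = 18.66 × 30.1 = 562 Ω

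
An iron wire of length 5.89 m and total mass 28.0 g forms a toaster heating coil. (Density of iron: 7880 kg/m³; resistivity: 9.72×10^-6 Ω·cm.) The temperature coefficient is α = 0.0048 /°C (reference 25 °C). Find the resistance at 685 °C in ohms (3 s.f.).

ρ = 9.72×10^-6 Ω·cm = 9.72×10^-8 Ω·m
A = m/(density·L) = 0.028/(7880×5.89) = 6.0328e-07 m²
R = ρL/A = (9.72×10^-8)(5.89)/(6.0328e-07) = 0.949 Ω
R(685 °C) = 0.949 × (1 + 0.0048×660) = 3.96 Ω

3.96 Ω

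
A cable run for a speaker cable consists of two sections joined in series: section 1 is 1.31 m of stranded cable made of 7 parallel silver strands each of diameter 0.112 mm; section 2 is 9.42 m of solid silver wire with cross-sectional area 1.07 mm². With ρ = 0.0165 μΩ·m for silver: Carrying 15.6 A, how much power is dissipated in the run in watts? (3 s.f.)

ρ = 0.0165 μΩ·m = 1.65×10^-8 Ω·m
Section 1: A_strand = π(5.6000e-05)² = 9.852e-09 m²; R₁ = ρL/(N·A_s) = (1.65×10^-8)(1.31)/(7×9.852e-09) = 0.3134 Ω
Section 2: A = 1.07 mm² = 1.070e-06 m²
R₂ = (1.65×10^-8)(9.42)/(1.070e-06) = 0.1453 Ω
R = R₁ + R₂ = 0.4587 Ω
P = I²R = (15.6)² × 0.4587 = 112 W

112 W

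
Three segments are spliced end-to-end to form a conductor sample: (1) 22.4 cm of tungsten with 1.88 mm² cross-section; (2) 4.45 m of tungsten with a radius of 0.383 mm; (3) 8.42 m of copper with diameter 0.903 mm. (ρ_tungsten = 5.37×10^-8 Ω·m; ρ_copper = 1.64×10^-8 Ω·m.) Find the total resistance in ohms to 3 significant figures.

Seg 1: A = 1.88 mm² = 1.880e-06 m²
R_1 = (5.37×10^-8)(0.224)/(1.880e-06) = 0.006398 Ω
Seg 2: A = πr² = π(3.8300e-04 m)² = 4.608e-07 m²
R_2 = (5.37×10^-8)(4.45)/(4.608e-07) = 0.5185 Ω
Seg 3: A = π(d/2)² = π(4.5150e-04 m)² = 6.404e-07 m²
R_3 = (1.64×10^-8)(8.42)/(6.404e-07) = 0.2156 Ω
R_total = R_1 + R_2 + R_3 = 0.741 Ω

0.741 Ω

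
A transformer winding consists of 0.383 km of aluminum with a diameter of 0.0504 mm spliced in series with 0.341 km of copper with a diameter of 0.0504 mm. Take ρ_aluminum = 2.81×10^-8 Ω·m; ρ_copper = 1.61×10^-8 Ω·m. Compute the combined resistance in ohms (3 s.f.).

8150 Ω

Segment 1: A = π(d/2)² = π(2.5200e-05 m)² = 1.995e-09 m²
R₁ = ρL/A = (2.81×10^-8)(383)/(1.995e-09) = 5395 Ω
R₂ = (1.61×10^-8)(341)/(1.995e-09) = 2752 Ω
R = R₁ + R₂ = 8150 Ω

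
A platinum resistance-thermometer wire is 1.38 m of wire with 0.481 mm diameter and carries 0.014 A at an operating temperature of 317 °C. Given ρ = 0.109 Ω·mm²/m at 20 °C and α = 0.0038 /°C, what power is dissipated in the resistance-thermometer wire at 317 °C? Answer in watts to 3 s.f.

3.45×10^-4 W

ρ = 0.109 Ω·mm²/m = 1.09×10^-7 Ω·m
A = π(d/2)² = π(2.4050e-04 m)² = 1.817e-07 m²
R₍20₎ = ρL/A = (1.09×10^-7)(1.38)/(1.817e-07) = 0.8278 Ω
R₍317₎ = R₍20₎(1 + αΔT) = 0.8278 × (1 + 0.0038×297) = 1.762 Ω
P = I²R = (0.014)² × 1.762 = 3.45×10^-4 W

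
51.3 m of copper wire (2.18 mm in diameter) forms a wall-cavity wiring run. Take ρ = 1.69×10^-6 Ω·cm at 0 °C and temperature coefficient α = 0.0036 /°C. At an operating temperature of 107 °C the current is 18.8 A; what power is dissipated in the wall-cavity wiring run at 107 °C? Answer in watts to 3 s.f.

ρ = 1.69×10^-6 Ω·cm = 1.69×10^-8 Ω·m
A = π(d/2)² = π(1.0900e-03 m)² = 3.733e-06 m²
R₍0₎ = ρL/A = (1.69×10^-8)(51.3)/(3.733e-06) = 0.2323 Ω
R₍107₎ = R₍0₎(1 + αΔT) = 0.2323 × (1 + 0.0036×107) = 0.3217 Ω
P = I²R = (18.8)² × 0.3217 = 114 W

114 W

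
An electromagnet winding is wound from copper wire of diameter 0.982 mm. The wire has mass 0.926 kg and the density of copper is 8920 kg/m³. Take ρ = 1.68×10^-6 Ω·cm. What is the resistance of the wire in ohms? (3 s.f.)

3.04 Ω

ρ = 1.68×10^-6 Ω·cm = 1.68×10^-8 Ω·m
A = π(d/2)² = π(4.9100e-04 m)² = 7.5738e-07 m²
L = m/(density·A) = 0.926/(8920×7.5738e-07) = 137.1 m
R = ρL/A = (1.68×10^-8)(137.1)/(7.5738e-07) = 3.04 Ω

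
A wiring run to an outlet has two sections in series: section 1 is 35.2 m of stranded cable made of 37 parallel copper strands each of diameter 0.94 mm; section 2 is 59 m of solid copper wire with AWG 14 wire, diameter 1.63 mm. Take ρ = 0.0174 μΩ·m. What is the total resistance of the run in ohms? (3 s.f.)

ρ = 0.0174 μΩ·m = 1.74×10^-8 Ω·m
Section 1: A_strand = π(4.7000e-04)² = 6.940e-07 m²; R₁ = ρL/(N·A_s) = (1.74×10^-8)(35.2)/(37×6.940e-07) = 0.02385 Ω
Section 2: A = π(1.63/2 mm)² = π(8.1500e-04 m)² = 2.087e-06 m²
R₂ = (1.74×10^-8)(59)/(2.087e-06) = 0.492 Ω
R = R₁ + R₂ = 0.516 Ω

0.516 Ω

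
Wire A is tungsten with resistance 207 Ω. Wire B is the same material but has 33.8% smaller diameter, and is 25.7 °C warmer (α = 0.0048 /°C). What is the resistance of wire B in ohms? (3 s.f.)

R ∝ ρL/d² with ρ ∝ (1+αΔT), so R_B/R_A = (1 − 33.8/100)⁻² × (1 + 0.0048×25.7)
= 2.282 × 1.123 = 2.563
R_B = 2.563 × 207 = 531 Ω

531 Ω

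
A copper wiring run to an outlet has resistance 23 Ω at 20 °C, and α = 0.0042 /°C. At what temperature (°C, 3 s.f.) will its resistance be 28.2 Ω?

73.8 °C

R = R₀(1 + α(T − T₀)) ⇒ T = T₀ + (R/R₀ − 1)/α
T = 20 + (28.2/23 − 1)/0.0042 = 20 + (0.2261)/0.0042 = 73.8 °C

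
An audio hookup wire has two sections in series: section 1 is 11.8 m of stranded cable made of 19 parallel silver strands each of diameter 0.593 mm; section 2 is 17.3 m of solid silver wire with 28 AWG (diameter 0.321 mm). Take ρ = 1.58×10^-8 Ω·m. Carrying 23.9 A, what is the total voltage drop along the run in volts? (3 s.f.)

81.6 V

Section 1: A_strand = π(2.9650e-04)² = 2.762e-07 m²; R₁ = ρL/(N·A_s) = (1.58×10^-8)(11.8)/(19×2.762e-07) = 0.03553 Ω
Section 2: A = π(0.321/2 mm)² = π(1.6050e-04 m)² = 8.093e-08 m²
R₂ = (1.58×10^-8)(17.3)/(8.093e-08) = 3.378 Ω
R = R₁ + R₂ = 3.413 Ω
V = IR = 23.9 × 3.413 = 81.6 V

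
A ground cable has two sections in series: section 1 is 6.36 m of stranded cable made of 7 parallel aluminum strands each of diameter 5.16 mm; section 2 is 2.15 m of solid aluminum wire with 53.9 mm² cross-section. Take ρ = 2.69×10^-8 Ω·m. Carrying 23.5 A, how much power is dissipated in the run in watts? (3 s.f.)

1.24 W

Section 1: A_strand = π(2.5800e-03)² = 2.091e-05 m²; R₁ = ρL/(N·A_s) = (2.69×10^-8)(6.36)/(7×2.091e-05) = 0.001169 Ω
Section 2: A = 53.9 mm² = 5.390e-05 m²
R₂ = (2.69×10^-8)(2.15)/(5.390e-05) = 0.001073 Ω
R = R₁ + R₂ = 0.002242 Ω
P = I²R = (23.5)² × 0.002242 = 1.24 W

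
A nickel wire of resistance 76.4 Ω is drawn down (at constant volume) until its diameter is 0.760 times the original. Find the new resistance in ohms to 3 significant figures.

229 Ω

Volume constant ⇒ L' = L/r² with r = 0.76. R' = ρL'/A' = ρ(L/r²)/(πr²d₀²/4) = R/r⁴.
R' = 2.997 × 76.4 = 229 Ω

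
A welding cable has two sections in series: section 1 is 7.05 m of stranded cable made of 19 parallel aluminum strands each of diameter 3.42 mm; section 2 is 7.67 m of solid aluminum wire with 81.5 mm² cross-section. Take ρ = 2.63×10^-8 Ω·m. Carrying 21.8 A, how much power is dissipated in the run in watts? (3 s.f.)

Section 1: A_strand = π(1.7100e-03)² = 9.186e-06 m²; R₁ = ρL/(N·A_s) = (2.63×10^-8)(7.05)/(19×9.186e-06) = 0.001062 Ω
Section 2: A = 81.5 mm² = 8.150e-05 m²
R₂ = (2.63×10^-8)(7.67)/(8.150e-05) = 0.002475 Ω
R = R₁ + R₂ = 0.003537 Ω
P = I²R = (21.8)² × 0.003537 = 1.68 W

1.68 W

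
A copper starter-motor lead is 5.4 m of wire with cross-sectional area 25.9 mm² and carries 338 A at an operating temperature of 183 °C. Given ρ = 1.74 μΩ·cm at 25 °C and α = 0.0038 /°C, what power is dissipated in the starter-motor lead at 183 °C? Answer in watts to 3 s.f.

ρ = 1.74 μΩ·cm = 1.74×10^-8 Ω·m
A = 25.9 mm² = 2.590e-05 m²
R₍25₎ = ρL/A = (1.74×10^-8)(5.4)/(2.590e-05) = 0.003628 Ω
R₍183₎ = R₍25₎(1 + αΔT) = 0.003628 × (1 + 0.0038×158) = 0.005806 Ω
P = I²R = (338)² × 0.005806 = 663 W

663 W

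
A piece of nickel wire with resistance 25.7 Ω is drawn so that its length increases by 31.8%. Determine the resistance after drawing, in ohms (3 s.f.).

44.6 Ω

k = 1 + 31.8/100 = 1.318; volume constant ⇒ A' = A/k, so R' = k²R.
R' = 1.737 × 25.7 = 44.6 Ω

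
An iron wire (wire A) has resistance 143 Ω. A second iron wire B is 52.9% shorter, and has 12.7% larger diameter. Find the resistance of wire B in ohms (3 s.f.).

53.0 Ω

R ∝ L/d², so R_B/R_A = (1 − 52.9/100) × (1 + 12.7/100)⁻²
= 0.471 × 0.7873 = 0.3708
R_B = 0.3708 × 143 = 53.0 Ω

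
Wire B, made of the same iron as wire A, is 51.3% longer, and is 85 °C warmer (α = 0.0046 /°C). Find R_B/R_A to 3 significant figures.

2.10

R ∝ ρL/d² with ρ ∝ (1+αΔT), so R_B/R_A = (1 + 51.3/100) × (1 + 0.0046×85)
= 1.513 × 1.391 = 2.10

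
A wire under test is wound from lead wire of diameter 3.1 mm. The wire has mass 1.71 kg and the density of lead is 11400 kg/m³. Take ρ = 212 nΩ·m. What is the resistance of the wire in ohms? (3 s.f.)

0.558 Ω

ρ = 212 nΩ·m = 2.12×10^-7 Ω·m
A = π(d/2)² = π(1.5500e-03 m)² = 7.5477e-06 m²
L = m/(density·A) = 1.71/(11400×7.5477e-06) = 19.87 m
R = ρL/A = (2.12×10^-7)(19.87)/(7.5477e-06) = 0.558 Ω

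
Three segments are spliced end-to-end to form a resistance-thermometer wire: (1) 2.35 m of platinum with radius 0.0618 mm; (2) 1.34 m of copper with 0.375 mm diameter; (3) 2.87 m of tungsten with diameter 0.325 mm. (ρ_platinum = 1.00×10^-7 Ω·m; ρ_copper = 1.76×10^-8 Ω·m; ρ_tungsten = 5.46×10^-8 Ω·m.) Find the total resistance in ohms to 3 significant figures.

Seg 1: A = πr² = π(6.1800e-05 m)² = 1.200e-08 m²
R_1 = (1.00×10^-7)(2.35)/(1.200e-08) = 19.59 Ω
Seg 2: A = π(d/2)² = π(1.8750e-04 m)² = 1.104e-07 m²
R_2 = (1.76×10^-8)(1.34)/(1.104e-07) = 0.2135 Ω
Seg 3: A = π(d/2)² = π(1.6250e-04 m)² = 8.296e-08 m²
R_3 = (5.46×10^-8)(2.87)/(8.296e-08) = 1.889 Ω
R_total = R_1 + R_2 + R_3 = 21.7 Ω

21.7 Ω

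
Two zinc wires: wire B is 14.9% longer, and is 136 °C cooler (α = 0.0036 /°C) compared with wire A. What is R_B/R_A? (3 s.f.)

0.586

R ∝ ρL/d² with ρ ∝ (1+αΔT), so R_B/R_A = (1 + 14.9/100) × (1 − 0.0036×136)
= 1.149 × 0.5104 = 0.586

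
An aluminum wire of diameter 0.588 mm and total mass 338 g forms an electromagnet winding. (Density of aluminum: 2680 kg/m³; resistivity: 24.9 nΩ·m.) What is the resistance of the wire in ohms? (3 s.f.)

ρ = 24.9 nΩ·m = 2.49×10^-8 Ω·m
A = π(d/2)² = π(2.9400e-04 m)² = 2.7155e-07 m²
L = m/(density·A) = 0.338/(2680×2.7155e-07) = 464.4 m
R = ρL/A = (2.49×10^-8)(464.4)/(2.7155e-07) = 42.6 Ω

42.6 Ω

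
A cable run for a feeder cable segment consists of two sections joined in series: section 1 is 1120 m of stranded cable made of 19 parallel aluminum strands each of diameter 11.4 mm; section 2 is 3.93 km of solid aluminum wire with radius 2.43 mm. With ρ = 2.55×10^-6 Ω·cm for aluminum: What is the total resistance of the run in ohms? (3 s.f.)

ρ = 2.55×10^-6 Ω·cm = 2.55×10^-8 Ω·m
Section 1: A_strand = π(5.7000e-03)² = 1.021e-04 m²; R₁ = ρL/(N·A_s) = (2.55×10^-8)(1120)/(19×1.021e-04) = 0.01473 Ω
Section 2: A = πr² = π(2.4300e-03 m)² = 1.855e-05 m²
R₂ = (2.55×10^-8)(3930)/(1.855e-05) = 5.402 Ω
R = R₁ + R₂ = 5.42 Ω

5.42 Ω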